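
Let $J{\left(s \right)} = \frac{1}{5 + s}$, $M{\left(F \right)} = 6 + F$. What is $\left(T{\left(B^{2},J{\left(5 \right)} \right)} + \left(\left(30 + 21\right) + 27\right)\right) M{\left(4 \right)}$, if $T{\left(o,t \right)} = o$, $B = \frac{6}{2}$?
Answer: $870$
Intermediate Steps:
$B = 3$ ($B = 6 \cdot \frac{1}{2} = 3$)
$\left(T{\left(B^{2},J{\left(5 \right)} \right)} + \left(\left(30 + 21\right) + 27\right)\right) M{\left(4 \right)} = \left(3^{2} + \left(\left(30 + 21\right) + 27\right)\right) \left(6 + 4\right) = \left(9 + \left(51 + 27\right)\right) 10 = \left(9 + 78\right) 10 = 87 \cdot 10 = 870$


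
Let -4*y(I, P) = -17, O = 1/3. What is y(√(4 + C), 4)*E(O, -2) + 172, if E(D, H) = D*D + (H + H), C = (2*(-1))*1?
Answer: 5597/36 ≈ 155.47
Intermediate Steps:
O = ⅓ ≈ 0.33333
C = -2 (C = -2*1 = -2)
E(D, H) = D² + 2*H
y(I, P) = 17/4 (y(I, P) = -¼*(-17) = 17/4)
y(√(4 + C), 4)*E(O, -2) + 172 = 17*((⅓)² + 2*(-2))/4 + 172 = 17*(⅑ - 4)/4 + 172 = (17/4)*(-35/9) + 172 = -595/36 + 172 = 5597/36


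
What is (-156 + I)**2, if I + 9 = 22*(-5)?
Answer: 75625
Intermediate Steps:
I = -119 (I = -9 + 22*(-5) = -9 - 110 = -119)
(-156 + I)**2 = (-156 - 119)**2 = (-275)**2 = 75625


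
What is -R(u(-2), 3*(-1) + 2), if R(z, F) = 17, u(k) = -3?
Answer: -17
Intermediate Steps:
-R(u(-2), 3*(-1) + 2) = -1*17 = -17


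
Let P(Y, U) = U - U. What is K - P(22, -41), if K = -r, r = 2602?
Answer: -2602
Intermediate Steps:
P(Y, U) = 0
K = -2602 (K = -1*2602 = -2602)
K - P(22, -41) = -2602 - 1*0 = -2602 + 0 = -2602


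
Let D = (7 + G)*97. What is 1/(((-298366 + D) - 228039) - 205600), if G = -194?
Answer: -1/750144 ≈ -1.3331e-6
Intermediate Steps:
D = -18139 (D = (7 - 194)*97 = -187*97 = -18139)
1/(((-298366 + D) - 228039) - 205600) = 1/(((-298366 - 18139) - 228039) - 205600) = 1/((-316505 - 228039) - 205600) = 1/(-544544 - 205600) = 1/(-750144) = -1/750144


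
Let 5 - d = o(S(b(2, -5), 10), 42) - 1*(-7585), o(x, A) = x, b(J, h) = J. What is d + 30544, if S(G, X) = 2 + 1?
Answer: 22961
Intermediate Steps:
S(G, X) = 3
d = -7583 (d = 5 - (3 - 1*(-7585)) = 5 - (3 + 7585) = 5 - 1*7588 = 5 - 7588 = -7583)
d + 30544 = -7583 + 30544 = 22961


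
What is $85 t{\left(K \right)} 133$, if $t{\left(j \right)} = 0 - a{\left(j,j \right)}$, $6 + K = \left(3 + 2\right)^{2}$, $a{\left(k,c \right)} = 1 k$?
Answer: $-214795$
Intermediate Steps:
$a{\left(k,c \right)} = k$
$K = 19$ ($K = -6 + \left(3 + 2\right)^{2} = -6 + 5^{2} = -6 + 25 = 19$)
$t{\left(j \right)} = - j$ ($t{\left(j \right)} = 0 - j = - j$)
$85 t{\left(K \right)} 133 = 85 \left(\left(-1\right) 19\right) 133 = 85 \left(-19\right) 133 = \left(-1615\right) 133 = -214795$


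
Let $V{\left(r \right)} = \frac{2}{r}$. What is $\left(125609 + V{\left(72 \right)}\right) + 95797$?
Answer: $\frac{7970617}{36} \approx 2.2141 \cdot 10^{5}$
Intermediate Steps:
$\left(125609 + V{\left(72 \right)}\right) + 95797 = \left(125609 + \frac{2}{72}\right) + 95797 = \left(125609 + 2 \cdot \frac{1}{72}\right) + 95797 = \left(125609 + \frac{1}{36}\right) + 95797 = \frac{4521925}{36} + 95797 = \frac{7970617}{36}$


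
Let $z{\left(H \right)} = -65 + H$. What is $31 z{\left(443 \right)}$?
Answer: $11718$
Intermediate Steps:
$31 z{\left(443 \right)} = 31 \left(-65 + 443\right) = 31 \cdot 378 = 11718$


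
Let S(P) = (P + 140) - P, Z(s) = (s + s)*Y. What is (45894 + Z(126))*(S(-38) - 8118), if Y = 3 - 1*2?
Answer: -368152788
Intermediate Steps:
Y = 1 (Y = 3 - 2 = 1)
Z(s) = 2*s (Z(s) = (s + s)*1 = (2*s)*1 = 2*s)
S(P) = 140 (S(P) = (140 + P) - P = 140)
(45894 + Z(126))*(S(-38) - 8118) = (45894 + 2*126)*(140 - 8118) = (45894 + 252)*(-7978) = 46146*(-7978) = -368152788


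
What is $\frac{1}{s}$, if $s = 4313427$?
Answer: $\frac{1}{4313427} \approx 2.3183 \cdot 10^{-7}$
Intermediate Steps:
$\frac{1}{s} = \frac{1}{4313427}$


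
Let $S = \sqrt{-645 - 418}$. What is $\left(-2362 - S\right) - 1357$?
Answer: $-3719 - i \sqrt{1063} \approx -3719.0 - 32.604 i$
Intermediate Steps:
$S = i \sqrt{1063}$ ($S = \sqrt{-1063} = i \sqrt{1063} \approx 32.604 i$)
$\left(-2362 - S\right) - 1357 = \left(-2362 - i \sqrt{1063}\right) - 1357 = -3719 - i \sqrt{1063}$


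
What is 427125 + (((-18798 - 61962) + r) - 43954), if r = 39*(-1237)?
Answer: 254168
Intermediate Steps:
r = -48243
427125 + (((-18798 - 61962) + r) - 43954) = 427125 + (((-18798 - 61962) - 48243) - 43954) = 427125 + ((-80760 - 48243) - 43954) = 427125 + (-129003 - 43954) = 427125 - 172957 = 254168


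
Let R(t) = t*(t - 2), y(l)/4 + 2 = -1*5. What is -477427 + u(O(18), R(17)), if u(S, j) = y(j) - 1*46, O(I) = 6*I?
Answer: -477501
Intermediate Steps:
y(l) = -28 (y(l) = -8 + 4*(-1*5) = -8 + 4*(-5) = -8 - 20 = -28)
R(t) = t*(-2 + t)
u(S, j) = -74 (u(S, j) = -28 - 1*46 = -28 - 46 = -74)
-477427 + u(O(18), R(17)) = -477427 - 74 = -477501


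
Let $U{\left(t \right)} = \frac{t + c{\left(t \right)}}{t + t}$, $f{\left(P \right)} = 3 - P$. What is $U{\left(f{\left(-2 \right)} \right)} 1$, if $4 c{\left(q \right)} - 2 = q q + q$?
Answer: $\frac{13}{10} \approx 1.3$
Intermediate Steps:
$c{\left(q \right)} = \frac{1}{2} + \frac{q}{4} + \frac{q^{2}}{4}$ ($c{\left(q \right)} = \frac{1}{2} + \frac{q q + q}{4} = \frac{1}{2} + \frac{q^{2} + q}{4} = \frac{1}{2} + \frac{q + q^{2}}{4} = \frac{1}{2} + \left(\frac{q}{4} + \frac{q^{2}}{4}\right) = \frac{1}{2} + \frac{q}{4} + \frac{q^{2}}{4}$)
$U{\left(t \right)} = \frac{\frac{1}{2} + \frac{t^{2}}{4} + \frac{5 t}{4}}{2 t}$ ($U{\left(t \right)} = \frac{t + \left(\frac{1}{2} + \frac{t}{4} + \frac{t^{2}}{4}\right)}{t + t} = \frac{\frac{1}{2} + \frac{t^{2}}{4} + \frac{5 t}{4}}{2 t}$)
$U{\left(f{\left(-2 \right)} \right)} 1 = \frac{2 + \left(3 - -2\right)^{2} + 5 \left(3 - -2\right)}{8 \left(3 - -2\right)} 1 = \frac{2 + \left(3 + 2\right)^{2} + 5 \left(3 + 2\right)}{8 \left(3 + 2\right)} 1 = \frac{2 + 5^{2} + 5 \cdot 5}{8 \cdot 5} \cdot 1 = \frac{1}{8} \cdot \frac{1}{5} \left(2 + 25 + 25\right) 1 = \frac{1}{8} \cdot \frac{1}{5} \cdot 52 \cdot 1 = \frac{13}{10} \cdot 1 = \frac{13}{10}$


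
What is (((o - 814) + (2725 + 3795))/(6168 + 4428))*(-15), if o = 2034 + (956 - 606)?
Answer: -20225/1766 ≈ -11.452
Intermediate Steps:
o = 2384 (o = 2034 + 350 = 2384)
(((o - 814) + (2725 + 3795))/(6168 + 4428))*(-15) = (((2384 - 814) + (2725 + 3795))/(6168 + 4428))*(-15) = ((1570 + 6520)/10596)*(-15) = (8090*(1/10596))*(-15) = (4045/5298)*(-15) = -20225/1766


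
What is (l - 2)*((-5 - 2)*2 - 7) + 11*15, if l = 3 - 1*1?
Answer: 165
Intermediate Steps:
l = 2 (l = 3 - 1 = 2)
(l - 2)*((-5 - 2)*2 - 7) + 11*15 = (2 - 2)*((-5 - 2)*2 - 7) + 11*15 = 0*(-7*2 - 7) + 165 = 0*(-14 - 7) + 165 = 0*(-21) + 165 = 0 + 165 = 165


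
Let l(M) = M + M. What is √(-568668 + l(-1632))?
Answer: 6*I*√15887 ≈ 756.26*I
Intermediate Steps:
l(M) = 2*M
√(-568668 + l(-1632)) = √(-568668 + 2*(-1632)) = √(-568668 - 3264) = √(-571932) = 6*I*√15887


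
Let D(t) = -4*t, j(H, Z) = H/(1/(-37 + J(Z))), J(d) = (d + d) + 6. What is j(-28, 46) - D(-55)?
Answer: -1928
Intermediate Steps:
J(d) = 6 + 2*d (J(d) = 2*d + 6 = 6 + 2*d)
j(H, Z) = H*(-31 + 2*Z) (j(H, Z) = H/(1/(-37 + (6 + 2*Z))) = H/(1/(-31 + 2*Z)) = H*(-31 + 2*Z))
j(-28, 46) - D(-55) = -28*(-31 + 2*46) - (-4)*(-55) = -28*(-31 + 92) - 1*220 = -28*61 - 220 = -1708 - 220 = -1928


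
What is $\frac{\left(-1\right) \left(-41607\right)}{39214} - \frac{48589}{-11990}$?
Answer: $\frac{601059244}{117543965} \approx 5.1135$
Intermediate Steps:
$\frac{\left(-1\right) \left(-41607\right)}{39214} - \frac{48589}{-11990} = 41607 \cdot \frac{1}{39214} - - \frac{48589}{11990} = \frac{41607}{39214} + \frac{48589}{11990} = \frac{601059244}{117543965}$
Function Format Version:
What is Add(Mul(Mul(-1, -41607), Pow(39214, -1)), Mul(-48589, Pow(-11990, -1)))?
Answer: Rational(601059244, 117543965) ≈ 5.1135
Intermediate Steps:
Add(Mul(Mul(-1, -41607), Pow(39214, -1)), Mul(-48589, Pow(-11990, -1))) = Add(Mul(41607, Rational(1, 39214)), Mul(-48589, Rational(-1, 11990))) = Add(Rational(41607, 39214), Rational(48589, 11990)) = Rational(601059244, 117543965)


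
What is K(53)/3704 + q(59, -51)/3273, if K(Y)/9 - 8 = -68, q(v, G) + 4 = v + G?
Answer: -438151/3030798 ≈ -0.14457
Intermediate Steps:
q(v, G) = -4 + G + v (q(v, G) = -4 + (v + G) = -4 + (G + v) = -4 + G + v)
K(Y) = -540 (K(Y) = 72 + 9*(-68) = 72 - 612 = -540)
K(53)/3704 + q(59, -51)/3273 = -540/3704 + (-4 - 51 + 59)/3273 = -540*1/3704 + 4*(1/3273) = -135/926 + 4/3273 = -438151/3030798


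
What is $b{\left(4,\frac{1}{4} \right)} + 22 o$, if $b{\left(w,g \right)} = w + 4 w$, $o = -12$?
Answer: $-244$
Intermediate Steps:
$b{\left(w,g \right)} = 5 w$
$b{\left(4,\frac{1}{4} \right)} + 22 o = 5 \cdot 4 + 22 \left(-12\right) = 20 - 264 = -244$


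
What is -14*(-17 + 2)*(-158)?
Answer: -33180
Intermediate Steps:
-14*(-17 + 2)*(-158) = -14*(-15)*(-158) = 210*(-158) = -33180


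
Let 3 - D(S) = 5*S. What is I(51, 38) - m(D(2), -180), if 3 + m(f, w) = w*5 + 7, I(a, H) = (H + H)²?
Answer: 6672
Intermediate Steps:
I(a, H) = 4*H² (I(a, H) = (2*H)² = 4*H²)
D(S) = 3 - 5*S
m(f, w) = 4 + 5*w (m(f, w) = -3 + (w*5 + 7) = -3 + (5*w + 7) = -3 + (7 + 5*w) = 4 + 5*w)
I(51, 38) - m(D(2), -180) = 4*38² - (4 + 5*(-180)) = 4*1444 - (4 - 900) = 5776 - 1*(-896) = 5776 + 896 = 6672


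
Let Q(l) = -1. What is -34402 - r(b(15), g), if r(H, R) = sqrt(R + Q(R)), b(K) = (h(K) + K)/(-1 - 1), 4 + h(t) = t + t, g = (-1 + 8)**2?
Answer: -34402 - 4*sqrt(3) ≈ -34409.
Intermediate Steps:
g = 49 (g = 7**2 = 49)
h(t) = -4 + 2*t (h(t) = -4 + (t + t) = -4 + 2*t)
b(K) = 2 - 3*K/2 (b(K) = ((-4 + 2*K) + K)/(-1 - 1) = (-4 + 3*K)/(-2) = (-4 + 3*K)*(-1/2) = 2 - 3*K/2)
r(H, R) = sqrt(-1 + R) (r(H, R) = sqrt(R - 1) = sqrt(-1 + R))
-34402 - r(b(15), g) = -34402 - sqrt(-1 + 49) = -34402 - sqrt(48) = -34402 - 4*sqrt(3)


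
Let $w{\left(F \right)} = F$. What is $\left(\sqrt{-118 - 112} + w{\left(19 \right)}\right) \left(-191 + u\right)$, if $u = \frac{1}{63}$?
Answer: $- \frac{228608}{63} - \frac{12032 i \sqrt{230}}{63} \approx -3628.7 - 2896.4 i$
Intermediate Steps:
$u = \frac{1}{63} \approx 0.015873$
$\left(\sqrt{-118 - 112} + w{\left(19 \right)}\right) \left(-191 + u\right) = \left(\sqrt{-118 - 112} + 19\right) \left(-191 + \frac{1}{63}\right) = \left(\sqrt{-230} + 19\right) \left(- \frac{12032}{63}\right) = \left(i \sqrt{230} + 19\right) \left(- \frac{12032}{63}\right) = \left(19 + i \sqrt{230}\right) \left(- \frac{12032}{63}\right) = - \frac{228608}{63} - \frac{12032 i \sqrt{230}}{63}$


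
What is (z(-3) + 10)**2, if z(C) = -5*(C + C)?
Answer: 1600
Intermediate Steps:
z(C) = -10*C
(z(-3) + 10)**2 = (-10*(-3) + 10)**2 = (30 + 10)**2 = 40**2 = 1600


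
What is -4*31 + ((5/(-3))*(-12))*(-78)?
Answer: -1684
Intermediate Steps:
-4*31 + ((5/(-3))*(-12))*(-78) = -124 + ((5*(-⅓))*(-12))*(-78) = -124 - 5/3*(-12)*(-78) = -124 + 20*(-78) = -124 - 1560 = -1684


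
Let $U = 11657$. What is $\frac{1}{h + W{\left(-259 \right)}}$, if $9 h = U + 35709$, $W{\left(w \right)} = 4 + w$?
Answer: $\frac{9}{45071} \approx 0.00019968$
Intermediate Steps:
$h = \frac{47366}{9}$ ($h = \frac{11657 + 35709}{9} = \frac{1}{9} \cdot 47366 = \frac{47366}{9} \approx 5262.9$)
$\frac{1}{h + W{\left(-259 \right)}} = \frac{1}{\frac{47366}{9} + \left(4 - 259\right)} = \frac{1}{\frac{47366}{9} - 255} = \frac{1}{\frac{45071}{9}} = \frac{9}{45071}$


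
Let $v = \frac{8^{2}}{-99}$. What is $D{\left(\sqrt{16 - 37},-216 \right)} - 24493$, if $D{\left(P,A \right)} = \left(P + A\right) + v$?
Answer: $- \frac{2446255}{99} + i \sqrt{21} \approx -24710.0 + 4.5826 i$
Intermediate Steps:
$v = - \frac{64}{99}$ ($v = 64 \left(- \frac{1}{99}\right) = - \frac{64}{99} \approx -0.64646$)
$D{\left(P,A \right)} = - \frac{64}{99} + A + P$ ($D{\left(P,A \right)} = \left(P + A\right) - \frac{64}{99} = \left(A + P\right) - \frac{64}{99} = - \frac{64}{99} + A + P$)
$D{\left(\sqrt{16 - 37},-216 \right)} - 24493 = \left(- \frac{64}{99} - 216 + \sqrt{16 - 37}\right) - 24493 = \left(- \frac{64}{99} - 216 + \sqrt{-21}\right) - 24493 = \left(- \frac{64}{99} - 216 + i \sqrt{21}\right) - 24493 = \left(- \frac{21448}{99} + i \sqrt{21}\right) - 24493 = - \frac{2446255}{99} + i \sqrt{21}$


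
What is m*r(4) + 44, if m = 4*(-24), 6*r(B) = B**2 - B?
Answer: -148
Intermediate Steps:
r(B) = -B/6 + B**2/6 (r(B) = (B**2 - B)/6 = -B/6 + B**2/6)
m = -96
m*r(4) + 44 = -16*4*(-1 + 4) + 44 = -16*4*3 + 44 = -96*2 + 44 = -192 + 44 = -148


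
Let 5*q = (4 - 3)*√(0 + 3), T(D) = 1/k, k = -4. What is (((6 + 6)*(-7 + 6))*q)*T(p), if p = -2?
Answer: 3*√3/5 ≈ 1.0392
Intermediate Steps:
T(D) = -¼ (T(D) = 1/(-4) = -¼)
q = √3/5 (q = ((4 - 3)*√(0 + 3))/5 = (1*√3)/5 = √3/5 ≈ 0.34641)
(((6 + 6)*(-7 + 6))*q)*T(p) = (((6 + 6)*(-7 + 6))*(√3/5))*(-¼) = ((12*(-1))*(√3/5))*(-¼) = -12*√3/5*(-¼) = 3*√3/5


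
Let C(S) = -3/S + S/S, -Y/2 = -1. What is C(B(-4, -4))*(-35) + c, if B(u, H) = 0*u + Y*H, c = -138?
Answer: -1489/8 ≈ -186.13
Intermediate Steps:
Y = 2 (Y = -2*(-1) = 2)
B(u, H) = 2*H (B(u, H) = 0*u + 2*H = 0 + 2*H = 2*H)
C(S) = 1 - 3/S (C(S) = -3/S + 1 = 1 - 3/S)
C(B(-4, -4))*(-35) + c = ((-3 + 2*(-4))/((2*(-4))))*(-35) - 138 = ((-3 - 8)/(-8))*(-35) - 138 = -1/8*(-11)*(-35) - 138 = (11/8)*(-35) - 138 = -385/8 - 138 = -1489/8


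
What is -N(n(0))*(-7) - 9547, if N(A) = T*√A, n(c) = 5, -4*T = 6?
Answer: -9547 - 21*√5/2 ≈ -9570.5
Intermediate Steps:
T = -3/2 (T = -¼*6 = -3/2 ≈ -1.5000)
N(A) = -3*√A/2
-N(n(0))*(-7) - 9547 = -(-3)*√5/2*(-7) - 9547 = (3*√5/2)*(-7) - 9547 = -21*√5/2 - 9547 = -9547 - 21*√5/2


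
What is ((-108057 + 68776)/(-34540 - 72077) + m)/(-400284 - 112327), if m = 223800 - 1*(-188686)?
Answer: -43978059143/54653046987 ≈ -0.80468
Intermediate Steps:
m = 412486 (m = 223800 + 188686 = 412486)
((-108057 + 68776)/(-34540 - 72077) + m)/(-400284 - 112327) = ((-108057 + 68776)/(-34540 - 72077) + 412486)/(-400284 - 112327) = (-39281/(-106617) + 412486)/(-512611) = (-39281*(-1/106617) + 412486)*(-1/512611) = (39281/106617 + 412486)*(-1/512611) = (43978059143/106617)*(-1/512611) = -43978059143/54653046987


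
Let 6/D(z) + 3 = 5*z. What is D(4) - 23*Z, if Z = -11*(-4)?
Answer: -17198/17 ≈ -1011.6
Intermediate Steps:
D(z) = 6/(-3 + 5*z)
Z = 44
D(4) - 23*Z = 6/(-3 + 5*4) - 23*44 = 6/(-3 + 20) - 1012 = 6/17 - 1012 = -17198/17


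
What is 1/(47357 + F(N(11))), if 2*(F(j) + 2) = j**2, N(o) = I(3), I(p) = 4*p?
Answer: 1/47427 ≈ 2.1085e-5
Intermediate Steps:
N(o) = 12 (N(o) = 4*3 = 12)
F(j) = -2 + j**2/2
1/(47357 + F(N(11))) = 1/(47357 + (-2 + (1/2)*12**2)) = 1/(47357 + (-2 + (1/2)*144)) = 1/(47357 + (-2 + 72)) = 1/(47357 + 70) = 1/47427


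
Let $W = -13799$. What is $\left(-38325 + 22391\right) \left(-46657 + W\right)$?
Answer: $963305904$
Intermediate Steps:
$\left(-38325 + 22391\right) \left(-46657 + W\right) = \left(-38325 + 22391\right) \left(-46657 - 13799\right) = \left(-15934\right) \left(-60456\right) = 963305904$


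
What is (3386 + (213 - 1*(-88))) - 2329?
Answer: 1358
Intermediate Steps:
(3386 + (213 - 1*(-88))) - 2329 = (3386 + (213 + 88)) - 2329 = (3386 + 301) - 2329 = 3687 - 2329 = 1358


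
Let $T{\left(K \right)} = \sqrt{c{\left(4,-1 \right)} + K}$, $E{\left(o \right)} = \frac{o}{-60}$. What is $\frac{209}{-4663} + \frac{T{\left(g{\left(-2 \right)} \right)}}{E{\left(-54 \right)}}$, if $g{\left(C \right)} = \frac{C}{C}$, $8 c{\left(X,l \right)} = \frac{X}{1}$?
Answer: $- \frac{209}{4663} + \frac{5 \sqrt{6}}{9} \approx 1.316$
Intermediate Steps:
$c{\left(X,l \right)} = \frac{X}{8}$ ($c{\left(X,l \right)} = \frac{X 1^{-1}}{8} = \frac{X 1}{8} = \frac{X}{8}$)
$g{\left(C \right)} = 1$
$E{\left(o \right)} = - \frac{o}{60}$ ($E{\left(o \right)} = o \left(- \frac{1}{60}\right) = - \frac{o}{60}$)
$T{\left(K \right)} = \sqrt{\frac{1}{2} + K}$ ($T{\left(K \right)} = \sqrt{\frac{1}{8} \cdot 4 + K} = \sqrt{\frac{1}{2} + K}$)
$\frac{209}{-4663} + \frac{T{\left(g{\left(-2 \right)} \right)}}{E{\left(-54 \right)}} = \frac{209}{-4663} + \frac{\frac{1}{2} \sqrt{2 + 4 \cdot 1}}{\left(- \frac{1}{60}\right) \left(-54\right)} = 209 \left(- \frac{1}{4663}\right) + \frac{\frac{1}{2} \sqrt{2 + 4}}{\frac{9}{10}} = - \frac{209}{4663} + \frac{\sqrt{6}}{2} \cdot \frac{10}{9} = - \frac{209}{4663} + \frac{5 \sqrt{6}}{9}$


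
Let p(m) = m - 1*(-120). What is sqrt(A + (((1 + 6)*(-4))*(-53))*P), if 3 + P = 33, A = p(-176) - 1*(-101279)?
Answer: sqrt(145743) ≈ 381.76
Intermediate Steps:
p(m) = 120 + m (p(m) = m + 120 = 120 + m)
A = 101223 (A = (120 - 176) - 1*(-101279) = -56 + 101279 = 101223)
P = 30 (P = -3 + 33 = 30)
sqrt(A + (((1 + 6)*(-4))*(-53))*P) = sqrt(101223 + (((1 + 6)*(-4))*(-53))*30) = sqrt(101223 + ((7*(-4))*(-53))*30) = sqrt(101223 - 28*(-53)*30) = sqrt(101223 + 1484*30) = sqrt(101223 + 44520) = sqrt(145743)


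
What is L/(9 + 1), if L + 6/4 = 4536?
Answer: 9069/20 ≈ 453.45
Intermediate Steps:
L = 9069/2 (L = -3/2 + 4536 = 9069/2 ≈ 4534.5)
L/(9 + 1) = 9069/(2*(9 + 1)) = (9069/2)/10 = (9069/2)*(⅒) = 9069/20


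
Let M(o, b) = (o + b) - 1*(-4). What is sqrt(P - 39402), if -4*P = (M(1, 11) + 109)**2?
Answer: I*sqrt(173233)/2 ≈ 208.11*I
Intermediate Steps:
M(o, b) = 4 + b + o (M(o, b) = (b + o) + 4 = 4 + b + o)
P = -15625/4 (P = -((4 + 11 + 1) + 109)**2/4 = -(16 + 109)**2/4 = -1/4*125**2 = -1/4*15625 = -15625/4 ≈ -3906.3)
sqrt(P - 39402) = sqrt(-15625/4 - 39402) = sqrt(-173233/4) = I*sqrt(173233)/2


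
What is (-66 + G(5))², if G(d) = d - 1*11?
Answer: 5184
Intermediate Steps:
G(d) = -11 + d (G(d) = d - 11 = -11 + d)
(-66 + G(5))² = (-66 + (-11 + 5))² = (-66 - 6)² = (-72)² = 5184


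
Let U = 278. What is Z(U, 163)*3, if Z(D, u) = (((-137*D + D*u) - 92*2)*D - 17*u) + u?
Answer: 5866872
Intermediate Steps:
Z(D, u) = -16*u + D*(-184 - 137*D + D*u) (Z(D, u) = (((-137*D + D*u) - 184)*D - 17*u) + u = ((-184 - 137*D + D*u)*D - 17*u) + u = (D*(-184 - 137*D + D*u) - 17*u) + u = (-17*u + D*(-184 - 137*D + D*u)) + u = -16*u + D*(-184 - 137*D + D*u))
Z(U, 163)*3 = (-184*278 - 137*278² - 16*163 + 163*278²)*3 = (-51152 - 137*77284 - 2608 + 163*77284)*3 = (-51152 - 10587908 - 2608 + 12597292)*3 = 1955624*3 = 5866872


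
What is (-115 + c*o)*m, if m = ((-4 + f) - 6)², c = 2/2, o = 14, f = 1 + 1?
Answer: -6464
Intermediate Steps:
f = 2
c = 1 (c = 2*(½) = 1)
m = 64 (m = ((-4 + 2) - 6)² = (-2 - 6)² = (-8)² = 64)
(-115 + c*o)*m = (-115 + 1*14)*64 = (-115 + 14)*64 = -101*64 = -6464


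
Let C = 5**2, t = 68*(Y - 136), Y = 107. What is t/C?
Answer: -1972/25 ≈ -78.880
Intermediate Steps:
t = -1972 (t = 68*(107 - 136) = 68*(-29) = -1972)
C = 25
t/C = -1972/25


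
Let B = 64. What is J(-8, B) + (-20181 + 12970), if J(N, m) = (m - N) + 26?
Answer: -7113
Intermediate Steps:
J(N, m) = 26 + m - N
J(-8, B) + (-20181 + 12970) = (26 + 64 - 1*(-8)) + (-20181 + 12970) = (26 + 64 + 8) - 7211 = 98 - 7211 = -7113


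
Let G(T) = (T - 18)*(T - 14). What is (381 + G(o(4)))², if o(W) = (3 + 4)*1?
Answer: 209764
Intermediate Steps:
o(W) = 7 (o(W) = 7*1 = 7)
G(T) = (-18 + T)*(-14 + T)
(381 + G(o(4)))² = (381 + (252 + 7² - 32*7))² = (381 + (252 + 49 - 224))² = (381 + 77)² = 458² = 209764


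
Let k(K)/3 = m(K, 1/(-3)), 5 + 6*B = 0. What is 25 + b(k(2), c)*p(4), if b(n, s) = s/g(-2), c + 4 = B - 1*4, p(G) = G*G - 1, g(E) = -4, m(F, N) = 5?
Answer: 465/8 ≈ 58.125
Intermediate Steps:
B = -5/6 (B = -5/6 + (1/6)*0 = -5/6 + 0 = -5/6 ≈ -0.83333)
k(K) = 15 (k(K) = 3*5 = 15)
p(G) = -1 + G**2 (p(G) = G**2 - 1 = -1 + G**2)
c = -53/6 (c = -4 + (-5/6 - 1*4) = -4 + (-5/6 - 4) = -4 - 29/6 = -53/6 ≈ -8.8333)
b(n, s) = -s/4 (b(n, s) = s/(-4) = s*(-1/4) = -s/4)
25 + b(k(2), c)*p(4) = 25 + (-1/4*(-53/6))*(-1 + 4**2) = 25 + 53*(-1 + 16)/24 = 25 + (53/24)*15 = 25 + 265/8 = 465/8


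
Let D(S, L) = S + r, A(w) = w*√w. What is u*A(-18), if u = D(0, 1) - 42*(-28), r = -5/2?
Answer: -63369*I*√2 ≈ -89617.0*I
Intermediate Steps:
r = -5/2 (r = -5*½ = -5/2 ≈ -2.5000)
A(w) = w^(3/2)
D(S, L) = -5/2 + S (D(S, L) = S - 5/2 = -5/2 + S)
u = 2347/2 (u = (-5/2 + 0) - 42*(-28) = -5/2 + 1176 = 2347/2 ≈ 1173.5)
u*A(-18) = 2347*(-18)^(3/2)/2 = 2347*(-54*I*√2)/2 = -63369*I*√2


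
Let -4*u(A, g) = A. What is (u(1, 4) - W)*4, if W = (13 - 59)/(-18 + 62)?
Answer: 35/11 ≈ 3.1818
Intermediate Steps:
u(A, g) = -A/4
W = -23/22 (W = -46/44 = -46*1/44 = -23/22 ≈ -1.0455)
(u(1, 4) - W)*4 = (-¼*1 - 1*(-23/22))*4 = (-¼ + 23/22)*4 = (35/44)*4 = 35/11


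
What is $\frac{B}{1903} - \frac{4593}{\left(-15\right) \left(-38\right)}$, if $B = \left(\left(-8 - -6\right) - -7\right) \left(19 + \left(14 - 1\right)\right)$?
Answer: $- \frac{2883093}{361570} \approx -7.9738$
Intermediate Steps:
$B = 160$ ($B = \left(\left(-8 + 6\right) + 7\right) \left(19 + \left(14 - 1\right)\right) = \left(-2 + 7\right) \left(19 + 13\right) = 5 \cdot 32 = 160$)
$\frac{B}{1903} - \frac{4593}{\left(-15\right) \left(-38\right)} = \frac{160}{1903} - \frac{4593}{\left(-15\right) \left(-38\right)} = 160 \cdot \frac{1}{1903} - \frac{4593}{570} = \frac{160}{1903} - \frac{1531}{190} = - \frac{2883093}{361570}$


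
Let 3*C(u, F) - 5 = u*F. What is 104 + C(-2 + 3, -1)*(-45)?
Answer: 44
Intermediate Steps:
C(u, F) = 5/3 + F*u/3 (C(u, F) = 5/3 + (u*F)/3 = 5/3 + (F*u)/3 = 5/3 + F*u/3)
104 + C(-2 + 3, -1)*(-45) = 104 + (5/3 + (⅓)*(-1)*(-2 + 3))*(-45) = 104 + (5/3 + (⅓)*(-1)*1)*(-45) = 104 + (5/3 - ⅓)*(-45) = 104 + (4/3)*(-45) = 104 - 60 = 44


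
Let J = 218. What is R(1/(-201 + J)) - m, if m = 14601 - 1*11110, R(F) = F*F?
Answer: -1008898/289 ≈ -3491.0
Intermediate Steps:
R(F) = F²
m = 3491 (m = 14601 - 11110 = 3491)
R(1/(-201 + J)) - m = (1/(-201 + 218))² - 1*3491 = (1/17)² - 3491 = 1/289 - 3491 = -1008898/289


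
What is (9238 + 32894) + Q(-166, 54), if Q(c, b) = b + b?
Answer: 42240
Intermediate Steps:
Q(c, b) = 2*b
(9238 + 32894) + Q(-166, 54) = (9238 + 32894) + 2*54 = 42132 + 108 = 42240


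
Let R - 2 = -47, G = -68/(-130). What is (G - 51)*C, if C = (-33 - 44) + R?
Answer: 400282/65 ≈ 6158.2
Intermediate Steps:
G = 34/65 (G = -68*(-1/130) = 34/65 ≈ 0.52308)
R = -45 (R = 2 - 47 = -45)
C = -122 (C = (-33 - 44) - 45 = -77 - 45 = -122)
(G - 51)*C = (34/65 - 51)*(-122) = -3281/65*(-122) = 400282/65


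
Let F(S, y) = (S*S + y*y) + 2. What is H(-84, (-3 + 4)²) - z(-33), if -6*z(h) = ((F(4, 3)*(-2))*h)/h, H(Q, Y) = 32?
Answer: 23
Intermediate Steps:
F(S, y) = 2 + S² + y² (F(S, y) = (S² + y²) + 2 = 2 + S² + y²)
z(h) = 9 (z(h) = -((2 + 4² + 3²)*(-2))*h/(6*h) = -((2 + 16 + 9)*(-2))*h/(6*h) = -(27*(-2))*h/(6*h) = -(-54*h)/(6*h) = -⅙*(-54) = 9)
H(-84, (-3 + 4)²) - z(-33) = 32 - 1*9 = 32 - 9 = 23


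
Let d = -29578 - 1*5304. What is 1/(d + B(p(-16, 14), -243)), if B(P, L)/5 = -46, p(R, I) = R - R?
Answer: -1/35112 ≈ -2.8480e-5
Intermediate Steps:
p(R, I) = 0
B(P, L) = -230 (B(P, L) = 5*(-46) = -230)
d = -34882 (d = -29578 - 5304 = -34882)
1/(d + B(p(-16, 14), -243)) = 1/(-34882 - 230) = 1/(-35112) = -1/35112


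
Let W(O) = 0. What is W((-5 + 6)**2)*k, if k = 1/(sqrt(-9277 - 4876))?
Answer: 0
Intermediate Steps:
k = -I*sqrt(14153)/14153 (k = 1/(sqrt(-14153)) = 1/(I*sqrt(14153)) = -I*sqrt(14153)/14153 ≈ -0.0084057*I)
W((-5 + 6)**2)*k = 0*(-I*sqrt(14153)/14153) = 0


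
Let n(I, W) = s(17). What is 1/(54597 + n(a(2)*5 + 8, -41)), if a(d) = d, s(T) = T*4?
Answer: 1/54665 ≈ 1.8293e-5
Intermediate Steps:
s(T) = 4*T
n(I, W) = 68 (n(I, W) = 4*17 = 68)
1/(54597 + n(a(2)*5 + 8, -41)) = 1/(54597 + 68) = 1/54665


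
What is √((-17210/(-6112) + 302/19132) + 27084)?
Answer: 5*√14467905961215811/3654212 ≈ 164.58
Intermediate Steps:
√((-17210/(-6112) + 302/19132) + 27084) = √((-17210*(-1/6112) + 302*(1/19132)) + 27084) = √((8605/3056 + 151/9566) + 27084) = √(41388443/14616848 + 27084) = √(395924099675/14616848) = 5*√14467905961215811/3654212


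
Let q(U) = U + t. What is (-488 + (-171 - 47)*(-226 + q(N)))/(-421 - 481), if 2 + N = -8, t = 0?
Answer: -25480/451 ≈ -56.497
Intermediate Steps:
N = -10 (N = -2 - 8 = -10)
q(U) = U (q(U) = U + 0 = U)
(-488 + (-171 - 47)*(-226 + q(N)))/(-421 - 481) = (-488 + (-171 - 47)*(-226 - 10))/(-421 - 481) = (-488 - 218*(-236))/(-902) = (-488 + 51448)*(-1/902) = 50960*(-1/902) = -25480/451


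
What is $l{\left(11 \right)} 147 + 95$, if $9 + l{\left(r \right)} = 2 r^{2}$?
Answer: $34346$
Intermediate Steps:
$l{\left(r \right)} = -9 + 2 r^{2}$
$l{\left(11 \right)} 147 + 95 = \left(-9 + 2 \cdot 11^{2}\right) 147 + 95 = \left(-9 + 2 \cdot 121\right) 147 + 95 = \left(-9 + 242\right) 147 + 95 = 233 \cdot 147 + 95 = 34251 + 95 = 34346$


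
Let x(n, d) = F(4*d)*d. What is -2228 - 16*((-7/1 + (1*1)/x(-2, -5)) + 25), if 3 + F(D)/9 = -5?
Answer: -113222/45 ≈ -2516.0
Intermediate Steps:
F(D) = -72 (F(D) = -27 + 9*(-5) = -27 - 45 = -72)
x(n, d) = -72*d
-2228 - 16*((-7/1 + (1*1)/x(-2, -5)) + 25) = -2228 - 16*((-7/1 + (1*1)/((-72*(-5)))) + 25) = -2228 - 16*((-7*1 + 1/360) + 25) = -2228 - 16*((-7 + 1*(1/360)) + 25) = -2228 - 16*((-7 + 1/360) + 25) = -2228 - 16*(-2519/360 + 25) = -2228 - 16*6481/360 = -2228 - 12962/45 = -113222/45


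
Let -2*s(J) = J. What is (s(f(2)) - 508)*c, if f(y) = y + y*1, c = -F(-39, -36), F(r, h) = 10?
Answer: 5100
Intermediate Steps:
c = -10 (c = -1*10 = -10)
f(y) = 2*y (f(y) = y + y = 2*y)
s(J) = -J/2
(s(f(2)) - 508)*c = (-2 - 508)*(-10) = -510*(-10) = 5100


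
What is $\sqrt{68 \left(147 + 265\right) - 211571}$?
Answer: $3 i \sqrt{20395} \approx 428.43 i$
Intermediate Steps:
$\sqrt{68 \left(147 + 265\right) - 211571} = \sqrt{68 \cdot 412 - 211571} = \sqrt{28016 - 211571} = \sqrt{-183555} = 3 i \sqrt{20395}$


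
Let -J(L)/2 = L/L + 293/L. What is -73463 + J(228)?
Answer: -8375303/114 ≈ -73468.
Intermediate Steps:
J(L) = -2 - 586/L (J(L) = -2*(L/L + 293/L) = -2*(1 + 293/L) = -2 - 586/L)
-73463 + J(228) = -73463 + (-2 - 586/228) = -73463 + (-2 - 586*1/228) = -73463 + (-2 - 293/114) = -73463 - 521/114 = -8375303/114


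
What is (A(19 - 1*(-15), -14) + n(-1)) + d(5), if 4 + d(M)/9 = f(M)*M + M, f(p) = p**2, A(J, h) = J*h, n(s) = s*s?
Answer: 659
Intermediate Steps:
n(s) = s**2
d(M) = -36 + 9*M + 9*M**3 (d(M) = -36 + 9*(M**2*M + M) = -36 + 9*(M**3 + M) = -36 + 9*(M + M**3) = -36 + (9*M + 9*M**3) = -36 + 9*M + 9*M**3)
(A(19 - 1*(-15), -14) + n(-1)) + d(5) = ((19 - 1*(-15))*(-14) + (-1)**2) + (-36 + 9*5 + 9*5**3) = ((19 + 15)*(-14) + 1) + (-36 + 45 + 9*125) = (34*(-14) + 1) + (-36 + 45 + 1125) = (-476 + 1) + 1134 = -475 + 1134 = 659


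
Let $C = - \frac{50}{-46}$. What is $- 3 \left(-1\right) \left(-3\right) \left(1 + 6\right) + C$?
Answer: $- \frac{1424}{23} \approx -61.913$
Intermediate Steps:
$C = \frac{25}{23}$ ($C = \left(-50\right) \left(- \frac{1}{46}\right) = \frac{25}{23} \approx 1.087$)
$- 3 \left(-1\right) \left(-3\right) \left(1 + 6\right) + C = - 3 \left(-1\right) \left(-3\right) \left(1 + 6\right) + \frac{25}{23} = - 3 \cdot 3 \cdot 7 + \frac{25}{23} = \left(-3\right) 21 + \frac{25}{23} = -63 + \frac{25}{23} = - \frac{1424}{23}$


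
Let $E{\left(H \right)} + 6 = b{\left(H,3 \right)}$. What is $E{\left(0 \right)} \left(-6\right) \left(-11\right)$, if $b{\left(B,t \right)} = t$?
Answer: $-198$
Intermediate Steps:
$E{\left(H \right)} = -3$ ($E{\left(H \right)} = -6 + 3 = -3$)
$E{\left(0 \right)} \left(-6\right) \left(-11\right) = \left(-3\right) \left(-6\right) \left(-11\right) = 18 \left(-11\right) = -198$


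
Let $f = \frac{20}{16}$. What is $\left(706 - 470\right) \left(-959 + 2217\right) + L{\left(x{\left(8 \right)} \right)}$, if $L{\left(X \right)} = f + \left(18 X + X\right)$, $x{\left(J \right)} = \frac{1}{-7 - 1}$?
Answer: $\frac{2375095}{8} \approx 2.9689 \cdot 10^{5}$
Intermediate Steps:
$f = \frac{5}{4}$ ($f = 20 \cdot \frac{1}{16} = \frac{5}{4} \approx 1.25$)
$x{\left(J \right)} = - \frac{1}{8}$ ($x{\left(J \right)} = \frac{1}{-8} = - \frac{1}{8}$)
$L{\left(X \right)} = \frac{5}{4} + 19 X$ ($L{\left(X \right)} = \frac{5}{4} + \left(18 X + X\right) = \frac{5}{4} + 19 X$)
$\left(706 - 470\right) \left(-959 + 2217\right) + L{\left(x{\left(8 \right)} \right)} = \left(706 - 470\right) \left(-959 + 2217\right) + \left(\frac{5}{4} + 19 \left(- \frac{1}{8}\right)\right) = 236 \cdot 1258 + \left(\frac{5}{4} - \frac{19}{8}\right) = 296888 - \frac{9}{8} = \frac{2375095}{8}$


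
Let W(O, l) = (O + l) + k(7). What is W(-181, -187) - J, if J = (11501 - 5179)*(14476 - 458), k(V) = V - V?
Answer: -88622164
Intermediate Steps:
k(V) = 0
W(O, l) = O + l (W(O, l) = (O + l) + 0 = O + l)
J = 88621796 (J = 6322*14018 = 88621796)
W(-181, -187) - J = (-181 - 187) - 1*88621796 = -368 - 88621796 = -88622164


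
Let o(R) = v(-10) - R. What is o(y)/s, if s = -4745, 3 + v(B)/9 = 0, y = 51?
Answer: 6/365 ≈ 0.016438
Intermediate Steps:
v(B) = -27 (v(B) = -27 + 9*0 = -27 + 0 = -27)
o(R) = -27 - R
o(y)/s = (-27 - 1*51)/(-4745) = (-27 - 51)*(-1/4745) = -78*(-1/4745) = 6/365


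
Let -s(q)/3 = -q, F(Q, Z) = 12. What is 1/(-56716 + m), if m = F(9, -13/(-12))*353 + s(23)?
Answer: -1/52411 ≈ -1.9080e-5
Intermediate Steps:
s(q) = 3*q (s(q) = -(-3)*q = 3*q)
m = 4305 (m = 12*353 + 3*23 = 4236 + 69 = 4305)
1/(-56716 + m) = 1/(-56716 + 4305) = 1/(-52411) = -1/52411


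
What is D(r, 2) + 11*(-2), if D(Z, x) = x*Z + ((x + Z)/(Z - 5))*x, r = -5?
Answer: -157/5 ≈ -31.400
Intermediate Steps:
D(Z, x) = Z*x + x*(Z + x)/(-5 + Z) (D(Z, x) = Z*x + ((Z + x)/(-5 + Z))*x = Z*x + x*(Z + x)/(-5 + Z))
D(r, 2) + 11*(-2) = 2*(2 + (-5)² - 4*(-5))/(-5 - 5) + 11*(-2) = 2*(2 + 25 + 20)/(-10) - 22 = 2*(-⅒)*47 - 22 = -47/5 - 22 = -157/5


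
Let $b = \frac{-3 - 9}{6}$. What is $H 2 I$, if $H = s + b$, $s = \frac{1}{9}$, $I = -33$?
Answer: $\frac{374}{3} \approx 124.67$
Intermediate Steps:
$b = -2$ ($b = \left(-3 - 9\right) \frac{1}{6} = \left(-12\right) \frac{1}{6} = -2$)
$s = \frac{1}{9} \approx 0.11111$
$H = - \frac{17}{9}$ ($H = \frac{1}{9} - 2 = - \frac{17}{9} \approx -1.8889$)
$H 2 I = \left(- \frac{17}{9}\right) 2 \left(-33\right) = \left(- \frac{34}{9}\right) \left(-33\right) = \frac{374}{3}$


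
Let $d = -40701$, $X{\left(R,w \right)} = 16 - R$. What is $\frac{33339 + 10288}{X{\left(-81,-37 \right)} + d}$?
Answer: $- \frac{43627}{40604} \approx -1.0745$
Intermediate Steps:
$\frac{33339 + 10288}{X{\left(-81,-37 \right)} + d} = \frac{33339 + 10288}{\left(16 - -81\right) - 40701} = \frac{43627}{\left(16 + 81\right) - 40701} = \frac{43627}{97 - 40701} = \frac{43627}{-40604} = 43627 \left(- \frac{1}{40604}\right) = - \frac{43627}{40604}$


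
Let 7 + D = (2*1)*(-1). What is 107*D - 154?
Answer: -1117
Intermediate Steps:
D = -9 (D = -7 + (2*1)*(-1) = -7 + 2*(-1) = -7 - 2 = -9)
107*D - 154 = 107*(-9) - 154 = -963 - 154 = -1117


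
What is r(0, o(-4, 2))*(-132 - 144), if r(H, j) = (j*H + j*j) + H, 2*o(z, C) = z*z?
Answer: -17664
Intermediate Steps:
o(z, C) = z**2/2 (o(z, C) = (z*z)/2 = z**2/2)
r(H, j) = H + j**2 + H*j (r(H, j) = (H*j + j**2) + H = (j**2 + H*j) + H = H + j**2 + H*j)
r(0, o(-4, 2))*(-132 - 144) = (0 + ((1/2)*(-4)**2)**2 + 0*((1/2)*(-4)**2))*(-132 - 144) = (0 + ((1/2)*16)**2 + 0*((1/2)*16))*(-276) = (0 + 8**2 + 0*8)*(-276) = (0 + 64 + 0)*(-276) = 64*(-276) = -17664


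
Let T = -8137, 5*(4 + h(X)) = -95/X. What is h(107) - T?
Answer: 870212/107 ≈ 8132.8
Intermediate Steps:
h(X) = -4 - 19/X (h(X) = -4 + (-95/X)/5 = -4 - 19/X)
h(107) - T = (-4 - 19/107) - 1*(-8137) = (-4 - 19*1/107) + 8137 = (-4 - 19/107) + 8137 = -447/107 + 8137 = 870212/107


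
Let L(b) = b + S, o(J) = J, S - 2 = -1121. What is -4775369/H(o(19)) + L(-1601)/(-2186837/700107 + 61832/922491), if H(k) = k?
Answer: -3131144188385162269/12502306754639 ≈ -2.5045e+5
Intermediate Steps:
S = -1119 (S = 2 - 1121 = -1119)
L(b) = -1119 + b (L(b) = b - 1119 = -1119 + b)
-4775369/H(o(19)) + L(-1601)/(-2186837/700107 + 61832/922491) = -4775369/19 + (-1119 - 1601)/(-2186837/700107 + 61832/922491) = -4775369*1/19 - 2720/(-2186837*1/700107 + 61832*(1/922491)) = -4775369/19 - 2720/(-2186837/700107 + 61832/922491) = -4775369/19 - 2720/(-658016144981/215280802179) = -4775369/19 - 2720*(-215280802179/658016144981) = -4775369/19 + 585563781926880/658016144981 = -3131144188385162269/12502306754639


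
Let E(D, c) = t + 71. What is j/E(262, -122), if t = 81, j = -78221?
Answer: -78221/152 ≈ -514.61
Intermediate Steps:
E(D, c) = 152 (E(D, c) = 81 + 71 = 152)
j/E(262, -122) = -78221/152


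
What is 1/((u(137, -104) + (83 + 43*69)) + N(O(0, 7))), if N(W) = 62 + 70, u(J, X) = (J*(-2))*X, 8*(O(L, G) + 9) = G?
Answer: 1/31678 ≈ 3.1568e-5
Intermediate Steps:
O(L, G) = -9 + G/8
u(J, X) = -2*J*X (u(J, X) = (-2*J)*X = -2*J*X)
N(W) = 132
1/((u(137, -104) + (83 + 43*69)) + N(O(0, 7))) = 1/((-2*137*(-104) + (83 + 43*69)) + 132) = 1/((28496 + (83 + 2967)) + 132) = 1/((28496 + 3050) + 132) = 1/(31546 + 132) = 1/31678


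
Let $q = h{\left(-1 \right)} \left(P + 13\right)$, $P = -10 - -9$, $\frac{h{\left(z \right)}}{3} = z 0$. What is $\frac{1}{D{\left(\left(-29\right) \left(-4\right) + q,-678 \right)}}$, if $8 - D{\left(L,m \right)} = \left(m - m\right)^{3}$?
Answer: $\frac{1}{8} \approx 0.125$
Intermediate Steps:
$h{\left(z \right)} = 0$ ($h{\left(z \right)} = 3 z 0 = 3 \cdot 0 = 0$)
$P = -1$ ($P = -10 + 9 = -1$)
$q = 0$ ($q = 0 \left(-1 + 13\right) = 0 \cdot 12 = 0$)
$D{\left(L,m \right)} = 8$ ($D{\left(L,m \right)} = 8 - \left(m - m\right)^{3} = 8 - 0^{3} = 8 - 0 = 8 + 0 = 8$)
$\frac{1}{D{\left(\left(-29\right) \left(-4\right) + q,-678 \right)}} = \frac{1}{8}$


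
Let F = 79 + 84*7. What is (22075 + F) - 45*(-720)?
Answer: 55142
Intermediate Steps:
F = 667 (F = 79 + 588 = 667)
(22075 + F) - 45*(-720) = (22075 + 667) - 45*(-720) = 22742 + 32400 = 55142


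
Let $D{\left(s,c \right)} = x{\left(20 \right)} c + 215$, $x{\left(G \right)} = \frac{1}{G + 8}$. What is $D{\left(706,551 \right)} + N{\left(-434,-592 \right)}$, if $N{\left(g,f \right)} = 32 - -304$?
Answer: $\frac{15979}{28} \approx 570.68$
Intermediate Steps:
$x{\left(G \right)} = \frac{1}{8 + G}$
$N{\left(g,f \right)} = 336$ ($N{\left(g,f \right)} = 32 + 304 = 336$)
$D{\left(s,c \right)} = 215 + \frac{c}{28}$ ($D{\left(s,c \right)} = \frac{c}{8 + 20} + 215 = \frac{c}{28} + 215 = 215 + \frac{c}{28}$)
$D{\left(706,551 \right)} + N{\left(-434,-592 \right)} = \left(215 + \frac{1}{28} \cdot 551\right) + 336 = \left(215 + \frac{551}{28}\right) + 336 = \frac{6571}{28} + 336 = \frac{15979}{28}$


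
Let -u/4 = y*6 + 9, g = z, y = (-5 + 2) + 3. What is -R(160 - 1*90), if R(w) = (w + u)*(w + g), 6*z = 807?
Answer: -6953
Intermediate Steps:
z = 269/2 (z = (1/6)*807 = 269/2 ≈ 134.50)
y = 0 (y = -3 + 3 = 0)
g = 269/2 ≈ 134.50
u = -36 (u = -4*(0*6 + 9) = -4*(0 + 9) = -4*9 = -36)
R(w) = (-36 + w)*(269/2 + w) (R(w) = (w - 36)*(w + 269/2) = (-36 + w)*(269/2 + w))
-R(160 - 1*90) = -(-4842 + (160 - 1*90)**2 + 197*(160 - 1*90)/2) = -(-4842 + (160 - 90)**2 + 197*(160 - 90)/2) = -(-4842 + 70**2 + (197/2)*70) = -(-4842 + 4900 + 6895) = -1*6953 = -6953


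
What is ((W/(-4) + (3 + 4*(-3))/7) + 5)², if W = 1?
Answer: 9409/784 ≈ 12.001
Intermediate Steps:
((W/(-4) + (3 + 4*(-3))/7) + 5)² = ((1/(-4) + (3 + 4*(-3))/7) + 5)² = ((1*(-¼) + (3 - 12)*(⅐)) + 5)² = ((-¼ - 9*⅐) + 5)² = ((-¼ - 9/7) + 5)² = (-43/28 + 5)² = (97/28)² = 9409/784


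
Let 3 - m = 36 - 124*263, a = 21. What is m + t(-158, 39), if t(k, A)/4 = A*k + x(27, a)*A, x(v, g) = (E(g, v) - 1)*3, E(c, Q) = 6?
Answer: 10271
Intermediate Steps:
x(v, g) = 15 (x(v, g) = (6 - 1)*3 = 5*3 = 15)
t(k, A) = 60*A + 4*A*k (t(k, A) = 4*(A*k + 15*A) = 4*(15*A + A*k) = 60*A + 4*A*k)
m = 32579 (m = 3 - (36 - 124*263) = 3 - (36 - 32612) = 3 - 1*(-32576) = 3 + 32576 = 32579)
m + t(-158, 39) = 32579 + 4*39*(15 - 158) = 32579 + 4*39*(-143) = 32579 - 22308 = 10271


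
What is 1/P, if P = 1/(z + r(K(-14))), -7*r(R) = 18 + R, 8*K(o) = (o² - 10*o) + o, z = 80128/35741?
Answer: -6084069/1000748 ≈ -6.0795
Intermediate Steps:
z = 80128/35741 (z = 80128*(1/35741) = 80128/35741 ≈ 2.2419)
K(o) = -9*o/8 + o²/8 (K(o) = ((o² - 10*o) + o)/8 = (o² - 9*o)/8 = -9*o/8 + o²/8)
r(R) = -18/7 - R/7 (r(R) = -(18 + R)/7 = -18/7 - R/7)
P = -1000748/6084069 (P = 1/(80128/35741 + (-18/7 - (-14)*(-9 - 14)/56)) = 1/(80128/35741 + (-18/7 - (-14)*(-23)/56)) = 1/(80128/35741 + (-18/7 - ⅐*161/4)) = 1/(80128/35741 + (-18/7 - 23/4)) = 1/(80128/35741 - 233/28) = 1/(-6084069/1000748) = -1000748/6084069 ≈ -0.16449)
1/P = 1/(-1000748/6084069) = -6084069/1000748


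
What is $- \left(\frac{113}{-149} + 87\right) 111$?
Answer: $- \frac{1426350}{149} \approx -9572.8$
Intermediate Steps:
$- \left(\frac{113}{-149} + 87\right) 111 = - \left(113 \left(- \frac{1}{149}\right) + 87\right) 111 = - \left(- \frac{113}{149} + 87\right) 111 = - \frac{12850 \cdot 111}{149} = \left(-1\right) \frac{1426350}{149} = - \frac{1426350}{149}$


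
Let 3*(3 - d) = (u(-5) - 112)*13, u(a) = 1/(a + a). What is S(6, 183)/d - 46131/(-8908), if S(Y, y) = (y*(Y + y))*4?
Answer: 37648538373/130618004 ≈ 288.23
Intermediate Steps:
u(a) = 1/(2*a)
S(Y, y) = 4*y*(Y + y)
d = 14663/30 (d = 3 - ((½)/(-5) - 112)*13/3 = 3 - ((½)*(-⅕) - 112)*13/3 = 3 - (-⅒ - 112)*13/3 = 3 - (-1121)*13/30 = 3 - ⅓*(-14573/10) = 3 + 14573/30 = 14663/30 ≈ 488.77)
S(6, 183)/d - 46131/(-8908) = (4*183*(6 + 183))/(14663/30) - 46131/(-8908) = (4*183*189)*(30/14663) - 46131*(-1/8908) = 138348*(30/14663) + 46131/8908 = 4150440/14663 + 46131/8908 = 37648538373/130618004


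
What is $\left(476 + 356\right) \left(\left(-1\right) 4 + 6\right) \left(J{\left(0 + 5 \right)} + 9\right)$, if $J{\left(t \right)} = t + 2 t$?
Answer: $39936$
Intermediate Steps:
$J{\left(t \right)} = 3 t$
$\left(476 + 356\right) \left(\left(-1\right) 4 + 6\right) \left(J{\left(0 + 5 \right)} + 9\right) = \left(476 + 356\right) \left(\left(-1\right) 4 + 6\right) \left(3 \left(0 + 5\right) + 9\right) = 832 \left(-4 + 6\right) \left(3 \cdot 5 + 9\right) = 832 \cdot 2 \left(15 + 9\right) = 832 \cdot 2 \cdot 24 = 832 \cdot 48 = 39936$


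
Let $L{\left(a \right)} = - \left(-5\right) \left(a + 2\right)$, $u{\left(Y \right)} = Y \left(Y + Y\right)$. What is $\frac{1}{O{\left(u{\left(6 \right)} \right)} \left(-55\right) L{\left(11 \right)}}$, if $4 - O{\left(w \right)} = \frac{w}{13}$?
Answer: $\frac{1}{5500} \approx 0.00018182$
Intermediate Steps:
$u{\left(Y \right)} = 2 Y^{2}$ ($u{\left(Y \right)} = Y 2 Y = 2 Y^{2}$)
$L{\left(a \right)} = 10 + 5 a$ ($L{\left(a \right)} = - \left(-5\right) \left(2 + a\right) = - (-10 - 5 a) = 10 + 5 a$)
$O{\left(w \right)} = 4 - \frac{w}{13}$
$\frac{1}{O{\left(u{\left(6 \right)} \right)} \left(-55\right) L{\left(11 \right)}} = \frac{1}{\left(4 - \frac{2 \cdot 6^{2}}{13}\right) \left(-55\right) \left(10 + 5 \cdot 11\right)} = \frac{1}{\left(4 - \frac{2 \cdot 36}{13}\right) \left(-55\right) \left(10 + 55\right)} = \frac{1}{\left(4 - \frac{72}{13}\right) \left(-55\right) 65} = \frac{1}{\left(- \frac{20}{13}\right) \left(-55\right) 65} = \frac{1}{\frac{1100}{13} \cdot 65} = \frac{1}{5500}$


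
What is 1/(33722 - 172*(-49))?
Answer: 1/42150 ≈ 2.3725e-5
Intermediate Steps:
1/(33722 - 172*(-49)) = 1/(33722 + 8428) = 1/42150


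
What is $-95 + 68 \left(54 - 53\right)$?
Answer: $-27$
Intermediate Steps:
$-95 + 68 \left(54 - 53\right) = -95 + 68 \cdot 1 = -95 + 68 = -27$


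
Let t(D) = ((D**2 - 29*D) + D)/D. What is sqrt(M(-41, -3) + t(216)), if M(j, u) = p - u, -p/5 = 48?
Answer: 7*I ≈ 7.0*I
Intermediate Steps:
p = -240 (p = -5*48 = -240)
M(j, u) = -240 - u
t(D) = (D**2 - 28*D)/D
sqrt(M(-41, -3) + t(216)) = sqrt((-240 - 1*(-3)) + (-28 + 216)) = sqrt((-240 + 3) + 188) = sqrt(-237 + 188) = sqrt(-49) = 7*I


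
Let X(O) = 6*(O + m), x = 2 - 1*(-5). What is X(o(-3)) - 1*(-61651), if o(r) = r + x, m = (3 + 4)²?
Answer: 61969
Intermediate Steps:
x = 7 (x = 2 + 5 = 7)
m = 49 (m = 7² = 49)
o(r) = 7 + r (o(r) = r + 7 = 7 + r)
X(O) = 294 + 6*O (X(O) = 6*(O + 49) = 6*(49 + O) = 294 + 6*O)
X(o(-3)) - 1*(-61651) = (294 + 6*(7 - 3)) - 1*(-61651) = (294 + 6*4) + 61651 = (294 + 24) + 61651 = 318 + 61651 = 61969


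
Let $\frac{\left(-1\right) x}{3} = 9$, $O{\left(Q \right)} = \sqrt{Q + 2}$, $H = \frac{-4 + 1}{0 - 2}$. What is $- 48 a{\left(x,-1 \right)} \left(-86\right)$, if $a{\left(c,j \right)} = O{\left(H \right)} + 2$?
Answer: $8256 + 2064 \sqrt{14} \approx 15979.0$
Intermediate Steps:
$H = \frac{3}{2}$ ($H = - \frac{3}{-2} = \left(-3\right) \left(- \frac{1}{2}\right) = \frac{3}{2} \approx 1.5$)
$O{\left(Q \right)} = \sqrt{2 + Q}$
$x = -27$ ($x = \left(-3\right) 9 = -27$)
$a{\left(c,j \right)} = 2 + \frac{\sqrt{14}}{2}$ ($a{\left(c,j \right)} = \sqrt{2 + \frac{3}{2}} + 2 = \sqrt{\frac{7}{2}} + 2 = \frac{\sqrt{14}}{2} + 2 = 2 + \frac{\sqrt{14}}{2}$)
$- 48 a{\left(x,-1 \right)} \left(-86\right) = - 48 \left(2 + \frac{\sqrt{14}}{2}\right) \left(-86\right) = \left(-96 - 24 \sqrt{14}\right) \left(-86\right) = 8256 + 2064 \sqrt{14}$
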